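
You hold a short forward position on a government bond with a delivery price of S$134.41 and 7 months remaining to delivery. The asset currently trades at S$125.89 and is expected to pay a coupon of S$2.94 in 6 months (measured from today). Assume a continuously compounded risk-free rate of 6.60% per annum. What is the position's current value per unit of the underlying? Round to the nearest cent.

S$6.29

PV(remaining coupons) I = 2.94·e^(−0.0660·6/12) = 2.8446
Current forward F = (S − I)·e^(rT) = (125.89 − 2.8446)·e^(0.0660·7/12) = 123.0454 × 1.039251 = 127.8751
Value (long) = (F − K)·e^(−rT) = (127.8751 − 134.41) × 0.962232 = -6.2881
Short position value = −(long value) = S$6.29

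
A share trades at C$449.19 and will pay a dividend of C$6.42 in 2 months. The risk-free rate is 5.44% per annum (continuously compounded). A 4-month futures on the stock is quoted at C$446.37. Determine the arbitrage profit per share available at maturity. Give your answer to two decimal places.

PV(dividends) I = 6.42·e^(−0.0544·2/12) = 6.3621
Fair futures F* = (S − I)·e^(rT) = (449.19 − 6.3621)·e^0.018133 = 442.8279 × 1.018298 = 450.9308
Market C$446.37 < fair 450.9308: forward underpriced → reverse cash-and-carry (short the stock, invest proceeds at r, pay the dividends, go long the forward).
Profit at T = |F_mkt − F*| = |446.37 − 450.9308| = C$4.56 per share

C$4.56 per share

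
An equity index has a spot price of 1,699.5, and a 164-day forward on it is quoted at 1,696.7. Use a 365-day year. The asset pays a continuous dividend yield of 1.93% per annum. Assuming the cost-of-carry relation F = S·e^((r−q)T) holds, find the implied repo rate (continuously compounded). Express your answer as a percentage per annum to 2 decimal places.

From F = S·e^((r−q)T): (r − q) = ln(F/S)/T
ln(1696.7/1699.5) = ln(0.998352) = -0.001649
(r − q) = -0.001649 / (164/365) = -0.003670
r = ln(F/S)/T + q = -0.003670 + 0.0193 = 0.015630
r = 1.56%

1.56%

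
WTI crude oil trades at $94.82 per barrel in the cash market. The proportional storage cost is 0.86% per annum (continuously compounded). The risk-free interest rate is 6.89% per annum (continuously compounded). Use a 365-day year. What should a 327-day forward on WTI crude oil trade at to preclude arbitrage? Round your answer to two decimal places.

Net carry = r + u − y = 0.0689 + 0.0086 − 0.0000 = 0.0775
F = S·e^((r+u−y)T) = 94.82 · e^(0.0775 × 327/365) = 94.82 · e^0.069432
= 94.82 × 1.071899 = $101.64 per barrel

$101.64 per barrel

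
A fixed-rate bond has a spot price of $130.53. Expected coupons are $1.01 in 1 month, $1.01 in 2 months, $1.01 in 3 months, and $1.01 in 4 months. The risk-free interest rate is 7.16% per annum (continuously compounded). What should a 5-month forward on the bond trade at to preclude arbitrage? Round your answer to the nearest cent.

$130.38

PV(coupons) I = 1.01·e^(−0.0716·1/12) + 1.01·e^(−0.0716·2/12) + 1.01·e^(−0.0716·3/12) + 1.01·e^(−0.0716·4/12)
I = 1.0040 + 0.9980 + 0.9921 + 0.9862 = 3.9803
F = (S − I)·e^(rT) = (130.53 − 3.9803) · e^(0.0716·5/12)
= 126.5497 · e^0.029833 = 126.5497 × 1.030282 = $130.38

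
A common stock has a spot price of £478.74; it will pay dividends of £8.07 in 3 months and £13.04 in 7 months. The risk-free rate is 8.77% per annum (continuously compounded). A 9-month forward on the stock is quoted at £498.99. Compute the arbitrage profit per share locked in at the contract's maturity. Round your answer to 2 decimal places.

PV(dividends) I = 8.07·e^(−0.0877·3/12) + 13.04·e^(−0.0877·7/12) = 20.2847
Fair forward F* = (S − I)·e^(rT) = (478.74 − 20.2847)·e^0.065775 = 458.4553 × 1.067986 = 489.6238
Market £498.99 > fair 489.6238: forward overpriced → cash-and-carry (borrow at r, buy the stock and collect the dividends, short the forward).
Profit at T = |F_mkt − F*| = |498.99 − 489.6238| = £9.37 per share

£9.37 per share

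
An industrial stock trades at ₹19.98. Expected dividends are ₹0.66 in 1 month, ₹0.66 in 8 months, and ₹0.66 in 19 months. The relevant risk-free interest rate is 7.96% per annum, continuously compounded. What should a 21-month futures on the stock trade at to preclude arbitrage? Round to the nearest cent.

PV(dividends) I = 0.66·e^(−0.0796·1/12) + 0.66·e^(−0.0796·8/12) + 0.66·e^(−0.0796·19/12)
I = 0.6556 + 0.6259 + 0.5818 = 1.8633
F = (S − I)·e^(rT) = (19.98 − 1.8633) · e^(0.0796·21/12)
= 18.1167 · e^0.139300 = 18.1167 × 1.149469 = ₹20.82

₹20.82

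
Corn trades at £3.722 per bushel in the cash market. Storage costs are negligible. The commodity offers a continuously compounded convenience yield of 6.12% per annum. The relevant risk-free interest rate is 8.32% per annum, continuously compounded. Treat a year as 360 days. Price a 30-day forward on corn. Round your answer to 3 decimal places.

£3.729 per bushel

Net carry = r + u − y = 0.0832 + 0.0000 − 0.0612 = 0.0220
F = S·e^((r+u−y)T) = 3.722 · e^(0.0220 × 30/360) = 3.722 · e^0.001833
= 3.722 × 1.001835 = £3.729 per bushel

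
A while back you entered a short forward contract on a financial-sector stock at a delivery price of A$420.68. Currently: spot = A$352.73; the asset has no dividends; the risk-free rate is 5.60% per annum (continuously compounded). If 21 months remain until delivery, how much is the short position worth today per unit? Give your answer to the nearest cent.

Current fair forward for the remaining 21 months: F = S·e^(r·T), r = 0.0560
F = 352.73 · e^(0.0560 × 21/12) = 352.73 × 1.102963 = 389.0481
Value of long forward = (F − K)·e^(−rT) = (389.0481 − 420.68) · e^(−0.0560·21/12)
= -31.6319 × 0.906649 = -28.68
Short position value = −(long value) = A$28.68

A$28.68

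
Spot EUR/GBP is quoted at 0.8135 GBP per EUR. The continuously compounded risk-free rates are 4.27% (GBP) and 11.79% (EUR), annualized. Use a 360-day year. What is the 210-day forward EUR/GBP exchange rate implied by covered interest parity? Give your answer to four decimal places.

F = S·e^((r_GBP − r_EUR)T) = 0.8135 · e^((0.0427 − 0.1179) × 210/360)
= 0.8135 · e^-0.043867 = 0.8135 × 0.957081
F = 0.7786 GBP per EUR

0.7786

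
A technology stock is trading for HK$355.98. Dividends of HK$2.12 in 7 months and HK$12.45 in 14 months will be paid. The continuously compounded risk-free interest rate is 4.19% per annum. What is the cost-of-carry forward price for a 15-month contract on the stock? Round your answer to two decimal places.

HK$360.45

PV(dividends) I = 2.12·e^(−0.0419·7/12) + 12.45·e^(−0.0419·14/12)
I = 2.0688 + 11.8560 = 13.9248
F = (S − I)·e^(rT) = (355.98 − 13.9248) · e^(0.0419·15/12)
= 342.0552 · e^0.052375 = 342.0552 × 1.053771 = HK$360.45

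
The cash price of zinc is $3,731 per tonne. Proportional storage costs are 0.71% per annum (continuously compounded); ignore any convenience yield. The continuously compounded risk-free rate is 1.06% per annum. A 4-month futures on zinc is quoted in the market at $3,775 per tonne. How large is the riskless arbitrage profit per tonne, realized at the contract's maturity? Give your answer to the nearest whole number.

$22 per tonne

Fair futures: F* = S·e^(carry·T), with carry = (r + u) = 0.0106 + 0.0071 = 0.0177
F* = 3731 · e^(0.0177 × 4/12) = 3731 · e^0.005900 = 3731 × 1.005917 = $3753.0763
Market $3775 > fair $3753.0763: forward overpriced → cash-and-carry (buy spot, short the forward).
At maturity, profit = |F_mkt − F*| = |3775 − 3753.0763| = $22 per tonne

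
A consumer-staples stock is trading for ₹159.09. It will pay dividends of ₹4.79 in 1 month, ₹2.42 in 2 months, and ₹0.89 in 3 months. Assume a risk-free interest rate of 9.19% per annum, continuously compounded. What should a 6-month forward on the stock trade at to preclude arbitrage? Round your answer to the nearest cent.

PV(dividends) I = 4.79·e^(−0.0919·1/12) + 2.42·e^(−0.0919·2/12) + 0.89·e^(−0.0919·3/12)
I = 4.7535 + 2.3832 + 0.8698 = 8.0065
F = (S − I)·e^(rT) = (159.09 − 8.0065) · e^(0.0919·6/12)
= 151.0835 · e^0.045950 = 151.0835 × 1.047022 = ₹158.19

₹158.19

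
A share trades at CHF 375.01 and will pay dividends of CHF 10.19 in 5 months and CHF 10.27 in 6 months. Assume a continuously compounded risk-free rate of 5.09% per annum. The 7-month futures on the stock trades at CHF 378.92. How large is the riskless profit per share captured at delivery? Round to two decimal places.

CHF 13.20 per share

PV(dividends) I = 10.19·e^(−0.0509·5/12) + 10.27·e^(−0.0509·6/12) = 19.9881
Fair futures F* = (S − I)·e^(rT) = (375.01 − 19.9881)·e^0.029692 = 355.0219 × 1.030137 = 365.7212
Market CHF 378.92 > fair 365.7212: forward overpriced → cash-and-carry (borrow at r, buy the stock and collect the dividends, short the forward).
Profit at T = |F_mkt − F*| = |378.92 − 365.7212| = CHF 13.20 per share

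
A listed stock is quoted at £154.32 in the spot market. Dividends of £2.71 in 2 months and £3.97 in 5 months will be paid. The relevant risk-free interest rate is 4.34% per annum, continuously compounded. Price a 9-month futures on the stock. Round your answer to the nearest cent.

£152.62

PV(dividends) I = 2.71·e^(−0.0434·2/12) + 3.97·e^(−0.0434·5/12)
I = 2.6905 + 3.8989 = 6.5894
F = (S − I)·e^(rT) = (154.32 − 6.5894) · e^(0.0434·9/12)
= 147.7306 · e^0.032550 = 147.7306 × 1.033086 = £152.62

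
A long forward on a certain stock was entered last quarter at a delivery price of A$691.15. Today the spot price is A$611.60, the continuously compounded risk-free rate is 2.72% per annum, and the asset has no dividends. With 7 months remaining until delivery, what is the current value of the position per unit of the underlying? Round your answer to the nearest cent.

Current fair forward for the remaining 7 months: F = S·e^(r·T), r = 0.0272
F = 611.60 · e^(0.0272 × 7/12) = 611.60 × 1.015993 = 621.3813
Value of long forward = (F − K)·e^(−rT) = (621.3813 − 691.15) · e^(−0.0272·7/12)
= -69.7687 × 0.984259 = -68.67

-A$68.67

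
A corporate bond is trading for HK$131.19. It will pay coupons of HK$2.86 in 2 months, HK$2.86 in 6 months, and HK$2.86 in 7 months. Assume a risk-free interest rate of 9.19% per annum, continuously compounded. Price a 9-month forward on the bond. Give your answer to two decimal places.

HK$131.70

PV(coupons) I = 2.86·e^(−0.0919·2/12) + 2.86·e^(−0.0919·6/12) + 2.86·e^(−0.0919·7/12)
I = 2.8165 + 2.7316 + 2.7107 = 8.2588
F = (S − I)·e^(rT) = (131.19 − 8.2588) · e^(0.0919·9/12)
= 122.9312 · e^0.068925 = 122.9312 × 1.071356 = HK$131.70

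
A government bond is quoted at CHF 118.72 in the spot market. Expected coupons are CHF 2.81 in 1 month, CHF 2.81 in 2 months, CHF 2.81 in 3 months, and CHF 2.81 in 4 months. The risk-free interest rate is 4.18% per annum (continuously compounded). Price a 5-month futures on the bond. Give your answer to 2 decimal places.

CHF 109.47

PV(coupons) I = 2.81·e^(−0.0418·1/12) + 2.81·e^(−0.0418·2/12) + 2.81·e^(−0.0418·3/12) + 2.81·e^(−0.0418·4/12)
I = 2.8002 + 2.7905 + 2.7808 + 2.7711 = 11.1426
F = (S − I)·e^(rT) = (118.72 − 11.1426) · e^(0.0418·5/12)
= 107.5774 · e^0.017417 = 107.5774 × 1.017570 = CHF 109.47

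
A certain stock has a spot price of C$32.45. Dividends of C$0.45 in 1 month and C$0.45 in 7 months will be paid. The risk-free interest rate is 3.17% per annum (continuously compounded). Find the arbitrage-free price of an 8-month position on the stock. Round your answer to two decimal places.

C$32.23

PV(dividends) I = 0.45·e^(−0.0317·1/12) + 0.45·e^(−0.0317·7/12)
I = 0.4488 + 0.4418 = 0.8906
F = (S − I)·e^(rT) = (32.45 − 0.8906) · e^(0.0317·8/12)
= 31.5594 · e^0.021133 = 31.5594 × 1.021358 = C$32.23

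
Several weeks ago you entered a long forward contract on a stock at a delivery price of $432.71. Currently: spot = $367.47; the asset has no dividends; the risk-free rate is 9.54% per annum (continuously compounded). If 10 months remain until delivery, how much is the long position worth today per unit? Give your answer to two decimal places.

-$32.17

Current fair forward for the remaining 10 months: F = S·e^(r·T), r = 0.0954
F = 367.47 · e^(0.0954 × 10/12) = 367.47 × 1.082746 = 397.8767
Value of long forward = (F − K)·e^(−rT) = (397.8767 − 432.71) · e^(−0.0954·10/12)
= -34.8333 × 0.923578 = -32.17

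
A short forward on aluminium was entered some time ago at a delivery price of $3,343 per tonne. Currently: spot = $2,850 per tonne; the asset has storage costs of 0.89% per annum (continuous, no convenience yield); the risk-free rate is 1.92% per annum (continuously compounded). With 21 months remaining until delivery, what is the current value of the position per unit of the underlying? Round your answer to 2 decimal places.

$337.81 per tonne

Current fair forward for the remaining 21 months: F = S·e^((r + u)·T), (r + u) = 0.0192 + 0.0089 = 0.0281
F = 2850 · e^(0.0281 × 21/12) = 2850 × 1.05040416 = 2993.6519
Value of long forward = (F − K)·e^(−rT) = (2993.6519 − 3343) · e^(−0.0192·21/12)
= -349.3481 × 0.96695821 = -337.81
Short position value = −(long value) = $337.81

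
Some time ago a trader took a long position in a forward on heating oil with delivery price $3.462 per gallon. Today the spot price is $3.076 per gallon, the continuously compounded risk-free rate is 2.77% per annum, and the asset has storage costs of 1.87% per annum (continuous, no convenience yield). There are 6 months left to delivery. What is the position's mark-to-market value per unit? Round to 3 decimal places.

Current fair forward for the remaining 6 months: F = S·e^((r + u)·T), (r + u) = 0.0277 + 0.0187 = 0.0464
F = 3.076 · e^(0.0464 × 6/12) = 3.076 × 1.023471 = 3.1482
Value of long forward = (F − K)·e^(−rT) = (3.1482 − 3.462) · e^(−0.0277·6/12)
= -0.3138 × 0.986245 = -0.309

-$0.309 per gallon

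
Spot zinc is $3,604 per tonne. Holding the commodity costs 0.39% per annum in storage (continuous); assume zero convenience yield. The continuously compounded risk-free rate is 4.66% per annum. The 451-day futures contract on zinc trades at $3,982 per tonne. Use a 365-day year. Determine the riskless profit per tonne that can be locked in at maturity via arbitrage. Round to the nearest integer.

Fair futures: F* = S·e^(carry·T), with carry = (r + u) = 0.0466 + 0.0039 = 0.0505
F* = 3604 · e^(0.0505 × 451/365) = 3604 · e^0.062399 = 3604 × 1.064387 = $3836.0507
Market $3982 > fair $3836.0507: forward overpriced → cash-and-carry (buy spot, short the forward).
At maturity, profit = |F_mkt − F*| = |3982 − 3836.0507| = $146 per tonne

$146 per tonne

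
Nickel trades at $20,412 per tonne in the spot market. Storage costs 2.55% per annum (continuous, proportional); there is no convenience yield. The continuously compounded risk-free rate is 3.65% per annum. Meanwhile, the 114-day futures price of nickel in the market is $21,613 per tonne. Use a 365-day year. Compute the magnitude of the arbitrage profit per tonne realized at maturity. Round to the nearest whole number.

Fair futures: F* = S·e^(carry·T), with carry = (r + u) = 0.0365 + 0.0255 = 0.0620
F* = 20412 · e^(0.0620 × 114/365) = 20412 · e^0.019364 = 20412 × 1.019553 = $20811.1158
Market $21613 > fair $20811.1158: forward overpriced → cash-and-carry (buy spot, short the forward).
At maturity, profit = |F_mkt − F*| = |21613 − 20811.1158| = $802 per tonne

$802 per tonne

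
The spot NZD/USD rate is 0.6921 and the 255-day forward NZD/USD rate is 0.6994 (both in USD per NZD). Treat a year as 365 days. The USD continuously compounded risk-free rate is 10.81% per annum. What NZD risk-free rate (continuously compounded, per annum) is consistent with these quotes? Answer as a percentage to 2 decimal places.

9.31%

F = S·e^((r_USD − r_NZD)T) ⇒ r_NZD = r_USD − ln(F/S)/T
ln(0.6994/0.6921) = 0.010492; /(255/365) = 0.015018
r_NZD = 0.1081 − 0.015018 = 0.093082
r_NZD = 9.31%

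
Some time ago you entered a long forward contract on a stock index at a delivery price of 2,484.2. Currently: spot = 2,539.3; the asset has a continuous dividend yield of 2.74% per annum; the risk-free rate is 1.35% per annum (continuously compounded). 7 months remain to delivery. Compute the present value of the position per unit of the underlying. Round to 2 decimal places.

34.32

Current fair forward for the remaining 7 months: F = S·e^((r − q)·T), (r − q) = 0.0135 − 0.0274 = -0.0139
F = 2539.3 · e^(-0.0139 × 7/12) = 2539.3 × 0.99192445 = 2518.7938
Value of long forward = (F − K)·e^(−rT) = (2518.7938 − 2484.2) · e^(−0.0135·7/12)
= 34.5938 × 0.99215593 = 34.32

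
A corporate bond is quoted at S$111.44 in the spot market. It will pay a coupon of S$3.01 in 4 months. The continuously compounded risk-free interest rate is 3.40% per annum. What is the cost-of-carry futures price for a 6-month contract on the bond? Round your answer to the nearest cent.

PV(coupons) I = 3.01·e^(−0.0340·4/12)
I = 2.9761
F = (S − I)·e^(rT) = (111.44 − 2.9761) · e^(0.0340·6/12)
= 108.4639 · e^0.017000 = 108.4639 × 1.017145 = S$110.32

S$110.32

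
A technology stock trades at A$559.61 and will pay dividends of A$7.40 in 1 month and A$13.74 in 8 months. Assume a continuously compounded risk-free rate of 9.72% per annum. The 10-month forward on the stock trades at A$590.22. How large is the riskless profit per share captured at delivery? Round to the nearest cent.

PV(dividends) I = 7.40·e^(−0.0972·1/12) + 13.74·e^(−0.0972·8/12) = 20.2182
Fair forward F* = (S − I)·e^(rT) = (559.61 − 20.2182)·e^0.081000 = 539.3918 × 1.084371 = 584.9008
Market A$590.22 > fair 584.9008: forward overpriced → cash-and-carry (borrow at r, buy the stock and collect the dividends, short the forward).
Profit at T = |F_mkt − F*| = |590.22 − 584.9008| = A$5.32 per share

A$5.32 per share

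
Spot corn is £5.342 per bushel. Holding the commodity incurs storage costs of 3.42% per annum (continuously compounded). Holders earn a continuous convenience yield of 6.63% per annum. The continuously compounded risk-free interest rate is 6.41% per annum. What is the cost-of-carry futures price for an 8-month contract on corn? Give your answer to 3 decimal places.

Net carry = r + u − y = 0.0641 + 0.0342 − 0.0663 = 0.0320
F = S·e^((r+u−y)T) = 5.342 · e^(0.0320 × 8/12) = 5.342 · e^0.021333
= 5.342 × 1.021562 = £5.457 per bushel

£5.457 per bushel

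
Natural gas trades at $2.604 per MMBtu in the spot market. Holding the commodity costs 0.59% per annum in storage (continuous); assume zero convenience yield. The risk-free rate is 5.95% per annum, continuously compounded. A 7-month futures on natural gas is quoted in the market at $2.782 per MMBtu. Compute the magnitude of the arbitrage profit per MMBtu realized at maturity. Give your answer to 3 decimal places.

$0.077 per MMBtu

Fair futures: F* = S·e^(carry·T), with carry = (r + u) = 0.0595 + 0.0059 = 0.0654
F* = 2.604 · e^(0.0654 × 7/12) = 2.604 · e^0.038150 = 2.604 × 1.038887 = $2.7053
Market $2.782 > fair $2.7053: forward overpriced → cash-and-carry (buy spot, short the forward).
At maturity, profit = |F_mkt − F*| = |2.782 − 2.7053| = $0.077 per MMBtu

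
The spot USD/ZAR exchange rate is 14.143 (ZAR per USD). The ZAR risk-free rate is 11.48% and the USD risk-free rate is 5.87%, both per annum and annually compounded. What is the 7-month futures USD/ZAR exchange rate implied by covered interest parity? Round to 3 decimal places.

By covered interest parity, F = S · (1+r_ZAR)^T / (1+r_USD)^T
= 14.143 × 1.065446 / 1.033834 = 14.143 × 1.030577
F = 14.575 ZAR per USD

14.575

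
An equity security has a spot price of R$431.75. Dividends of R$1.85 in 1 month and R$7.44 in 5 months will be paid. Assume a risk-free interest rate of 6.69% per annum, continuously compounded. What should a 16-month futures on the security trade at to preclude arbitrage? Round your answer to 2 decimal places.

PV(dividends) I = 1.85·e^(−0.0669·1/12) + 7.44·e^(−0.0669·5/12)
I = 1.8397 + 7.2355 = 9.0752
F = (S − I)·e^(rT) = (431.75 − 9.0752) · e^(0.0669·16/12)
= 422.6748 · e^0.089200 = 422.6748 × 1.093299 = R$462.11

R$462.11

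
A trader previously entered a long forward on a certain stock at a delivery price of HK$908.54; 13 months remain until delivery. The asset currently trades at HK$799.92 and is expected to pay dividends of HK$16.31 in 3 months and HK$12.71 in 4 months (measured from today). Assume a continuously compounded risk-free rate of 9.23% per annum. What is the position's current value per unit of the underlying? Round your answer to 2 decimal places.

PV(remaining dividends) I = 16.31·e^(−0.0923·3/12) + 12.71·e^(−0.0923·4/12) = 28.2629
Current forward F = (S − I)·e^(rT) = (799.92 − 28.2629)·e^(0.0923·13/12) = 771.6571 × 1.105162 = 852.8061
Value (long) = (F − K)·e^(−rT) = (852.8061 − 908.54) × 0.904845 = -50.4305
Value = -HK$50.43

-HK$50.43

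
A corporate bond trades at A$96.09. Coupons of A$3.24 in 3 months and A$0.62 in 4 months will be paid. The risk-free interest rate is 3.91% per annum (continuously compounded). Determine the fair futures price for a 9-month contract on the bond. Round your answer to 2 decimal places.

PV(coupons) I = 3.24·e^(−0.0391·3/12) + 0.62·e^(−0.0391·4/12)
I = 3.2085 + 0.6120 = 3.8205
F = (S − I)·e^(rT) = (96.09 − 3.8205) · e^(0.0391·9/12)
= 92.2695 · e^0.029325 = 92.2695 × 1.029759 = A$95.02

A$95.02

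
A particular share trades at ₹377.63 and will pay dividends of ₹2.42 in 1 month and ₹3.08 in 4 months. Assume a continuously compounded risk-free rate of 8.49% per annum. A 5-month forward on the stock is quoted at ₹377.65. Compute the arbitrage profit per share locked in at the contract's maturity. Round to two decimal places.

PV(dividends) I = 2.42·e^(−0.0849·1/12) + 3.08·e^(−0.0849·4/12) = 5.3970
Fair forward F* = (S − I)·e^(rT) = (377.63 − 5.3970)·e^0.035375 = 372.2330 × 1.036008 = 385.6364
Market ₹377.65 < fair 385.6364: forward underpriced → reverse cash-and-carry (short the stock, invest proceeds at r, pay the dividends, go long the forward).
Profit at T = |F_mkt − F*| = |377.65 − 385.6364| = ₹7.99 per share

₹7.99 per share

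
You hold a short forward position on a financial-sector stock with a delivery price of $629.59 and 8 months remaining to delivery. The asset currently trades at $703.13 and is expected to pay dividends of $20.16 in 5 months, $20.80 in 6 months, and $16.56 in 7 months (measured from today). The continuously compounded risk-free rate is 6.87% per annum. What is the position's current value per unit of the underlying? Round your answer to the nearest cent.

PV(remaining dividends) I = 20.16·e^(−0.0687·5/12) + 20.80·e^(−0.0687·6/12) + 16.56·e^(−0.0687·7/12) = 55.5982
Current forward F = (S − I)·e^(rT) = (703.13 − 55.5982)·e^(0.0687·8/12) = 647.5318 × 1.046865 = 677.8784
Value (long) = (F − K)·e^(−rT) = (677.8784 − 629.59) × 0.955233 = 46.1267
Short position value = −(long value) = -$46.13

-$46.13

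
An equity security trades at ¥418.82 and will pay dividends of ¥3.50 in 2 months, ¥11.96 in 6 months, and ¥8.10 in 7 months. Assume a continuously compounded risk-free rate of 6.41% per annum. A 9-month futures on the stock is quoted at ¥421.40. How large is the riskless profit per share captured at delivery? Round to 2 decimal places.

PV(dividends) I = 3.50·e^(−0.0641·2/12) + 11.96·e^(−0.0641·6/12) + 8.10·e^(−0.0641·7/12) = 22.8483
Fair futures F* = (S − I)·e^(rT) = (418.82 − 22.8483)·e^0.048075 = 395.9717 × 1.049249 = 415.4729
Market ¥421.40 > fair 415.4729: forward overpriced → cash-and-carry (borrow at r, buy the stock and collect the dividends, short the forward).
Profit at T = |F_mkt − F*| = |421.40 − 415.4729| = ¥5.93 per share

¥5.93 per share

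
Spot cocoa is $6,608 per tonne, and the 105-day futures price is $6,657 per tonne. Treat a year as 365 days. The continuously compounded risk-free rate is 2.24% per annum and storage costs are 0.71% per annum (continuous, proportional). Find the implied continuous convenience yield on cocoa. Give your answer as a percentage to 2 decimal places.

0.38%

F = S·e^((r+u−y)T) ⇒ (r+u−y) = ln(F/S)/T
ln(6657/6608) = 0.007388; /T ⇒ 0.025682
y = r + u − ln(F/S)/T = 0.0224 + 0.0071 − 0.025682 = 0.003818
y = 0.38%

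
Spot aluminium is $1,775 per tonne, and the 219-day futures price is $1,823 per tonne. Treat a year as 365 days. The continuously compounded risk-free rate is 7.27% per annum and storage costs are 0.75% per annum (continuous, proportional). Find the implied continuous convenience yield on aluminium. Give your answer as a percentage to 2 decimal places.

F = S·e^((r+u−y)T) ⇒ (r+u−y) = ln(F/S)/T
ln(1823/1775) = 0.026683; /T ⇒ 0.044472
y = r + u − ln(F/S)/T = 0.0727 + 0.0075 − 0.044472 = 0.035728
y = 3.57%

3.57%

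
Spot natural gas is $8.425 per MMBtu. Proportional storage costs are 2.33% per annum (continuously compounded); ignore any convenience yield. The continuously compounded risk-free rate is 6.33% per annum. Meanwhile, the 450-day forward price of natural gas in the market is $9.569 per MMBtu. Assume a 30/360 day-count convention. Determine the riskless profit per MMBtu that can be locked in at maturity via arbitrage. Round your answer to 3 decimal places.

$0.181 per MMBtu

Fair forward: F* = S·e^(carry·T), with carry = (r + u) = 0.0633 + 0.0233 = 0.0866
F* = 8.425 · e^(0.0866 × 450/360) = 8.425 · e^0.108250 = 8.425 × 1.114326 = $9.3882
Market $9.569 > fair $9.3882: forward overpriced → cash-and-carry (buy spot, short the forward).
At maturity, profit = |F_mkt − F*| = |9.569 − 9.3882| = $0.181 per MMBtu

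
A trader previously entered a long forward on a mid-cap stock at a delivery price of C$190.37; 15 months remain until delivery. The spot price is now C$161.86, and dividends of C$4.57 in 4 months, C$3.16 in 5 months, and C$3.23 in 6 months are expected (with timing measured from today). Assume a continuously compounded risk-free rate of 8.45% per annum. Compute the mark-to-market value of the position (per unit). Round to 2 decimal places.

PV(remaining dividends) I = 4.57·e^(−0.0845·4/12) + 3.16·e^(−0.0845·5/12) + 3.23·e^(−0.0845·6/12) = 10.5901
Current forward F = (S − I)·e^(rT) = (161.86 − 10.5901)·e^(0.0845·15/12) = 151.2699 × 1.111405 = 168.1221
Value (long) = (F − K)·e^(−rT) = (168.1221 − 190.37) × 0.899762 = -20.0178
Value = -C$20.02

-C$20.02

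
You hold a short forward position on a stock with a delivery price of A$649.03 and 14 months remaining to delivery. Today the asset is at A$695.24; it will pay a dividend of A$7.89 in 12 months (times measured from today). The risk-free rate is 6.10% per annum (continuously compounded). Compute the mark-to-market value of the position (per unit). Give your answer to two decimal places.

PV(remaining dividends) I = 7.89·e^(−0.0610·12/12) = 7.4231
Current forward F = (S − I)·e^(rT) = (695.24 − 7.4231)·e^(0.0610·14/12) = 687.8169 × 1.073760 = 738.5503
Value (long) = (F − K)·e^(−rT) = (738.5503 − 649.03) × 0.931307 = 83.3709
Short position value = −(long value) = -A$83.37

-A$83.37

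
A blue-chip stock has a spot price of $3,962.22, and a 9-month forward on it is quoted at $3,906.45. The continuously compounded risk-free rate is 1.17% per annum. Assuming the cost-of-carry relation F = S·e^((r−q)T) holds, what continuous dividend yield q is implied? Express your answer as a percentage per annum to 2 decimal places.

3.06%

From F = S·e^((r−q)T): (r − q) = ln(F/S)/T
ln(3906.45/3962.22) = ln(0.985925) = -0.014175
(r − q) = -0.014175 / (9/12) = -0.018900
q = r − ln(F/S)/T = 0.0117 + 0.018900 = 0.030600
q = 3.06%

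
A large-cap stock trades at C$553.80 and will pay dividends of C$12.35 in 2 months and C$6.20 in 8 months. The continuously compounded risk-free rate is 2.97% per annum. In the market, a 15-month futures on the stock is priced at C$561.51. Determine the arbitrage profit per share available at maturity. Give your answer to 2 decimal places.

C$5.83 per share

PV(dividends) I = 12.35·e^(−0.0297·2/12) + 6.20·e^(−0.0297·8/12) = 18.3675
Fair futures F* = (S − I)·e^(rT) = (553.80 − 18.3675)·e^0.037125 = 535.4325 × 1.037823 = 555.6842
Market C$561.51 > fair 555.6842: forward overpriced → cash-and-carry (borrow at r, buy the stock and collect the dividends, short the forward).
Profit at T = |F_mkt − F*| = |561.51 − 555.6842| = C$5.83 per share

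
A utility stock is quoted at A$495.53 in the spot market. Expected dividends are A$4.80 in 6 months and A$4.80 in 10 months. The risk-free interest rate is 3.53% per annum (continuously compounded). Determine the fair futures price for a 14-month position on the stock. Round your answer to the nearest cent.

PV(dividends) I = 4.80·e^(−0.0353·6/12) + 4.80·e^(−0.0353·10/12)
I = 4.7160 + 4.6609 = 9.3769
F = (S − I)·e^(rT) = (495.53 − 9.3769) · e^(0.0353·14/12)
= 486.1531 · e^0.041183 = 486.1531 × 1.042043 = A$506.59

A$506.59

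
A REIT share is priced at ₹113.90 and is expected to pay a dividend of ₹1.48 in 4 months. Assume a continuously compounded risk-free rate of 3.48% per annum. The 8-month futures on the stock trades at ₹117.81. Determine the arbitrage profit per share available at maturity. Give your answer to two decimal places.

PV(dividends) I = 1.48·e^(−0.0348·4/12) = 1.4629
Fair futures F* = (S − I)·e^(rT) = (113.90 − 1.4629)·e^0.023200 = 112.4371 × 1.023471 = 115.0761
Market ₹117.81 > fair 115.0761: forward overpriced → cash-and-carry (borrow at r, buy the stock and collect the dividends, short the forward).
Profit at T = |F_mkt − F*| = |117.81 − 115.0761| = ₹2.73 per share

₹2.73 per share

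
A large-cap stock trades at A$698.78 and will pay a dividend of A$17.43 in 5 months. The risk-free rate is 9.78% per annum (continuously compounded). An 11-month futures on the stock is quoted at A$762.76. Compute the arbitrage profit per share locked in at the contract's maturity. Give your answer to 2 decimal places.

PV(dividends) I = 17.43·e^(−0.0978·5/12) = 16.7340
Fair futures F* = (S − I)·e^(rT) = (698.78 − 16.7340)·e^0.089650 = 682.0460 × 1.093791 = 746.0158
Market A$762.76 > fair 746.0158: forward overpriced → cash-and-carry (borrow at r, buy the stock and collect the dividends, short the forward).
Profit at T = |F_mkt − F*| = |762.76 − 746.0158| = A$16.74 per share

A$16.74 per share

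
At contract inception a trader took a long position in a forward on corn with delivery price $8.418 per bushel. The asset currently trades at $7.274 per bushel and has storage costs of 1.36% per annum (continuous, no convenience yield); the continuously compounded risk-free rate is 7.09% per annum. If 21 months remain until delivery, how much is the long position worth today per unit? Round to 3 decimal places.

Current fair forward for the remaining 21 months: F = S·e^((r + u)·T), (r + u) = 0.0709 + 0.0136 = 0.0845
F = 7.274 · e^(0.0845 × 21/12) = 7.274 × 1.159368 = 8.4332
Value of long forward = (F − K)·e^(−rT) = (8.4332 − 8.418) · e^(−0.0709·21/12)
= 0.0152 × 0.883314 = 0.013

$0.013 per bushel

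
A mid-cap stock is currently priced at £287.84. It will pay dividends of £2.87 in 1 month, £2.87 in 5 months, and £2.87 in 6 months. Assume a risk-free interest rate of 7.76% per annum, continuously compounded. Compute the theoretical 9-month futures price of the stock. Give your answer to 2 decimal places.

£296.20

PV(dividends) I = 2.87·e^(−0.0776·1/12) + 2.87·e^(−0.0776·5/12) + 2.87·e^(−0.0776·6/12)
I = 2.8515 + 2.7787 + 2.7608 = 8.3910
F = (S − I)·e^(rT) = (287.84 − 8.3910) · e^(0.0776·9/12)
= 279.4490 · e^0.058200 = 279.4490 × 1.059927 = £296.20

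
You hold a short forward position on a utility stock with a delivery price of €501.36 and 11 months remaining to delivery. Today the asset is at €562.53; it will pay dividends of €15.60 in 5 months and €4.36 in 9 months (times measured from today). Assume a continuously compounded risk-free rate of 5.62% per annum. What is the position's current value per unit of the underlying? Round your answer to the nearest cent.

-€66.93

PV(remaining dividends) I = 15.60·e^(−0.0562·5/12) + 4.36·e^(−0.0562·9/12) = 19.4190
Current forward F = (S − I)·e^(rT) = (562.53 − 19.4190)·e^(0.0562·11/12) = 543.1110 × 1.052867 = 571.8236
Value (long) = (F − K)·e^(−rT) = (571.8236 − 501.36) × 0.949788 = 66.9255
Short position value = −(long value) = -€66.93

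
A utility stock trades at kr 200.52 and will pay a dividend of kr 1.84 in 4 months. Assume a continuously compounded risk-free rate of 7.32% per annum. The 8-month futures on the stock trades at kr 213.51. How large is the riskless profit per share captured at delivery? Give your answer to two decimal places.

PV(dividends) I = 1.84·e^(−0.0732·4/12) = 1.7956
Fair futures F* = (S − I)·e^(rT) = (200.52 − 1.7956)·e^0.048800 = 198.7244 × 1.050010 = 208.6626
Market kr 213.51 > fair 208.6626: forward overpriced → cash-and-carry (borrow at r, buy the stock and collect the dividends, short the forward).
Profit at T = |F_mkt − F*| = |213.51 − 208.6626| = kr 4.85 per share

kr 4.85 per share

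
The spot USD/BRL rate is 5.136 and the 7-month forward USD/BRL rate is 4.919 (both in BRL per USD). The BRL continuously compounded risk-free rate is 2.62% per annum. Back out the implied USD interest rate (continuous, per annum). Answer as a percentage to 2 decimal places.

10.02%

F = S·e^((r_BRL − r_USD)T) ⇒ r_USD = r_BRL − ln(F/S)/T
ln(4.919/5.136) = -0.043169; /(7/12) = -0.074004
r_USD = 0.0262 + 0.074004 = 0.100204
r_USD = 10.02%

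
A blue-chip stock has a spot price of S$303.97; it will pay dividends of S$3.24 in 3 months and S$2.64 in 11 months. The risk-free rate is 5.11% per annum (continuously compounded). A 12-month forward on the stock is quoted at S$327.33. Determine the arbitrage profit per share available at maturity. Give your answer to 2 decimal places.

PV(dividends) I = 3.24·e^(−0.0511·3/12) + 2.64·e^(−0.0511·11/12) = 5.7181
Fair forward F* = (S − I)·e^(rT) = (303.97 − 5.7181)·e^0.051100 = 298.2519 × 1.052428 = 313.8887
Market S$327.33 > fair 313.8887: forward overpriced → cash-and-carry (borrow at r, buy the stock and collect the dividends, short the forward).
Profit at T = |F_mkt − F*| = |327.33 − 313.8887| = S$13.44 per share

S$13.44 per share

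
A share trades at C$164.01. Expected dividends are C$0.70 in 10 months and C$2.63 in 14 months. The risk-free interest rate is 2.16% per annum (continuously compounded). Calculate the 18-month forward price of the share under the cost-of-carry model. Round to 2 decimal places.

C$166.05

PV(dividends) I = 0.70·e^(−0.0216·10/12) + 2.63·e^(−0.0216·14/12)
I = 0.6875 + 2.5646 = 3.2521
F = (S − I)·e^(rT) = (164.01 − 3.2521) · e^(0.0216·18/12)
= 160.7579 · e^0.032400 = 160.7579 × 1.032931 = C$166.05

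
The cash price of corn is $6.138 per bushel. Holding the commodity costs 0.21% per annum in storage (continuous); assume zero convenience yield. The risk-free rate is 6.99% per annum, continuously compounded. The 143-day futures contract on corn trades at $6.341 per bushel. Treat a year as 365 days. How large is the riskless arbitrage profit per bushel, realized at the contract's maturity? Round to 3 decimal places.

$0.027 per bushel

Fair futures: F* = S·e^(carry·T), with carry = (r + u) = 0.0699 + 0.0021 = 0.0720
F* = 6.138 · e^(0.0720 × 143/365) = 6.138 · e^0.028208 = 6.138 × 1.028610 = $6.3136
Market $6.341 > fair $6.3136: forward overpriced → cash-and-carry (buy spot, short the forward).
At maturity, profit = |F_mkt − F*| = |6.341 − 6.3136| = $0.027 per bushel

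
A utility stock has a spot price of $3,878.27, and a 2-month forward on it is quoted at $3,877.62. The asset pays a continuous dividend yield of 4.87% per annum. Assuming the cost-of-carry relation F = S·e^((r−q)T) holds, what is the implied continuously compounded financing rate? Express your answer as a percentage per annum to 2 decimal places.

From F = S·e^((r−q)T): (r − q) = ln(F/S)/T
ln(3877.62/3878.27) = ln(0.999832) = -0.000168
(r − q) = -0.000168 / (2/12) = -0.001008
r = ln(F/S)/T + q = -0.001008 + 0.0487 = 0.047692
r = 4.77%

4.77%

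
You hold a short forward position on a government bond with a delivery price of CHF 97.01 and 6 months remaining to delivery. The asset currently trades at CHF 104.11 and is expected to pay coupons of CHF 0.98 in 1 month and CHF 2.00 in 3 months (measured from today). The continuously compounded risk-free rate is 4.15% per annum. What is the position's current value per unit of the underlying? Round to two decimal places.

PV(remaining coupons) I = 0.98·e^(−0.0415·1/12) + 2.00·e^(−0.0415·3/12) = 2.9560
Current forward F = (S − I)·e^(rT) = (104.11 − 2.9560)·e^(0.0415·6/12) = 101.1540 × 1.020967 = 103.2749
Value (long) = (F − K)·e^(−rT) = (103.2749 − 97.01) × 0.979464 = 6.1362
Short position value = −(long value) = -CHF 6.14

-CHF 6.14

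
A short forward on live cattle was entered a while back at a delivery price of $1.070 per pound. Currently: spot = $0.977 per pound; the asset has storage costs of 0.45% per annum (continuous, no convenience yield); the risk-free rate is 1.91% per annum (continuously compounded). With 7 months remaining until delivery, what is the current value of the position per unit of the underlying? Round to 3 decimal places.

$0.079 per pound

Current fair forward for the remaining 7 months: F = S·e^((r + u)·T), (r + u) = 0.0191 + 0.0045 = 0.0236
F = 0.977 · e^(0.0236 × 7/12) = 0.977 × 1.013862 = 0.9905
Value of long forward = (F − K)·e^(−rT) = (0.9905 − 1.070) · e^(−0.0191·7/12)
= -0.0795 × 0.988920 = -0.079
Short position value = −(long value) = $0.079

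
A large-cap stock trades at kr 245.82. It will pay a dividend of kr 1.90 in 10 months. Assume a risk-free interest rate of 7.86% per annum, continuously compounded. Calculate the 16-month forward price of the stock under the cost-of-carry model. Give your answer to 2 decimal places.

kr 271.00

PV(dividends) I = 1.90·e^(−0.0786·10/12)
I = 1.7795
F = (S − I)·e^(rT) = (245.82 − 1.7795) · e^(0.0786·16/12)
= 244.0405 · e^0.104800 = 244.0405 × 1.110488 = kr 271.00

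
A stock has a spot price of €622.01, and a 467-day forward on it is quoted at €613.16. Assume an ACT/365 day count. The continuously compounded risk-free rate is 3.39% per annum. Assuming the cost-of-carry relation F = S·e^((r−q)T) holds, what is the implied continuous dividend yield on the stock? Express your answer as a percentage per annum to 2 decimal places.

4.51%

From F = S·e^((r−q)T): (r − q) = ln(F/S)/T
ln(613.16/622.01) = ln(0.985772) = -0.014330
(r − q) = -0.014330 / (467/365) = -0.011200
q = r − ln(F/S)/T = 0.0339 + 0.011200 = 0.045100
q = 4.51%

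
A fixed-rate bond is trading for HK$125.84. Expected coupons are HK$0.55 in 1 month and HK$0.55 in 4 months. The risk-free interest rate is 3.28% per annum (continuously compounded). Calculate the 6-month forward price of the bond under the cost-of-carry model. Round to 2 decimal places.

PV(coupons) I = 0.55·e^(−0.0328·1/12) + 0.55·e^(−0.0328·4/12)
I = 0.5485 + 0.5440 = 1.0925
F = (S − I)·e^(rT) = (125.84 − 1.0925) · e^(0.0328·6/12)
= 124.7475 · e^0.016400 = 124.7475 × 1.016535 = HK$126.81

HK$126.81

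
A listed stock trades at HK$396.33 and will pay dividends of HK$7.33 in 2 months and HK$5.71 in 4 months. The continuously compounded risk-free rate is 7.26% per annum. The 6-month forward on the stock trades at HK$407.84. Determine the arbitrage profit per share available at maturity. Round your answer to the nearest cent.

HK$10.15 per share

PV(dividends) I = 7.33·e^(−0.0726·2/12) + 5.71·e^(−0.0726·4/12) = 12.8153
Fair forward F* = (S − I)·e^(rT) = (396.33 − 12.8153)·e^0.036300 = 383.5147 × 1.036967 = 397.6921
Market HK$407.84 > fair 397.6921: forward overpriced → cash-and-carry (borrow at r, buy the stock and collect the dividends, short the forward).
Profit at T = |F_mkt − F*| = |407.84 − 397.6921| = HK$10.15 per share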